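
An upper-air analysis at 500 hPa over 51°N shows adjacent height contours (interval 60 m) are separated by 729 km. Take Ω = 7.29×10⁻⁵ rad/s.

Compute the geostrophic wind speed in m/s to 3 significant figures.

Coriolis parameter at 51°N:
f = 2Ω sin φ = 2 × 7.29×10⁻⁵ × sin 51° = 1.13×10⁻⁴ s⁻¹
Height gradient: |∂Z/∂n| = 60 m / 729000 m = 8.23×10⁻⁵
On a pressure surface, geostrophic balance gives V_g = (g/f)|∂Z/∂n|:
V_g = 9.81 × 8.23×10⁻⁵ / 1.13×10⁻⁴ = 7.13 m/s

7.13 m/s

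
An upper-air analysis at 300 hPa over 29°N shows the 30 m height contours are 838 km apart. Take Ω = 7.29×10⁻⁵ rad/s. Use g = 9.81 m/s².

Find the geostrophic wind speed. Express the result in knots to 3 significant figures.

Coriolis parameter at 29°N:
f = 2Ω sin φ = 2 × 7.29×10⁻⁵ × sin 29° = 7.07×10⁻⁵ s⁻¹
Height gradient: |∂Z/∂n| = 30 m / 838000 m = 3.58×10⁻⁵
On a pressure surface, geostrophic balance gives V_g = (g/f)|∂Z/∂n|:
V_g = 9.81 × 3.58×10⁻⁵ / 7.07×10⁻⁵ = 4.97 m/s
Converting: 4.97 m/s × 1.944 = 9.66 knots

9.66 knots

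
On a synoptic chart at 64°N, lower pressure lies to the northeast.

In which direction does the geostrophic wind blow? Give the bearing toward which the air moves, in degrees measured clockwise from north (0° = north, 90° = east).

The pressure-gradient force points toward the northeast (bearing 045°).
Geostrophic balance: in the Northern Hemisphere the Coriolis force deflects motion to the right, so the geostrophic wind blows 90° to the right of the pressure-gradient force (low pressure on the left).
Rotating 045° by 90° clockwise gives 135° — the wind blows toward the southeast.

135°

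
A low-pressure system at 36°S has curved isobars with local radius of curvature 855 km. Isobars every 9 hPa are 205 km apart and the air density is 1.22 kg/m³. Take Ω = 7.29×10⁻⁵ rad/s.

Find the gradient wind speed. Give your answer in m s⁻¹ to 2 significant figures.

Coriolis parameter at 36°S:
f = 2Ω sin φ = 2 × 7.29×10⁻⁵ × sin 36° = 8.57×10⁻⁵ s⁻¹
Pressure gradient: |∂P/∂n| = 900 Pa / 205000 m = 4.39×10⁻³ Pa/m
Geostrophic speed: V_g = |∂P/∂n|/(fρ) = 4.39×10⁻³/(8.57×10⁻⁵ × 1.22) = 42.0 m/s
Around a low, centrifugal force acts outward with Coriolis, so pressure-gradient force balances both:
(1/ρ)|∂P/∂n| = fV + V²/R  →  V² + fR·V − fR·V_g = 0
With fR = 8.57×10⁻⁵ × 855×10³ m = 73.3 m/s:
V = [−fR + √((fR)² + 4 fR V_g)]/2 = [−73.3 + √(73.3² + 4×73.3×42)]/2 = 29.8 m/s
Subgeostrophic (V < V_g = 42 m/s), as expected around a low.

30 m s⁻¹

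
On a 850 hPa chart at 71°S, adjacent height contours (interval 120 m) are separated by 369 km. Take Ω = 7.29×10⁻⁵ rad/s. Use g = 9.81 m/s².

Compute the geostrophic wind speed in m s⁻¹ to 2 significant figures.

Coriolis parameter at 71°S:
f = 2Ω sin φ = 2 × 7.29×10⁻⁵ × sin 71° = 1.38×10⁻⁴ s⁻¹
Height gradient: |∂Z/∂n| = 120 m / 369000 m = 3.25×10⁻⁴
On a pressure surface, geostrophic balance gives V_g = (g/f)|∂Z/∂n|:
V_g = 9.81 × 3.25×10⁻⁴ / 1.38×10⁻⁴ = 23.1 m/s

23 m s⁻¹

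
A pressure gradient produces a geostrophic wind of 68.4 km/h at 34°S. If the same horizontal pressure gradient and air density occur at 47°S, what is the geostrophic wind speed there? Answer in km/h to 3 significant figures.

With the same pressure gradient and density, V_g ∝ 1/f ∝ 1/sin φ.
V₂ = V₁ · sin φ₁ / sin φ₂ = 68.4 × sin 34° / sin 47°
V₂ = 68.4 × 0.5592/0.7314 = 52.3 km/h

52.3 km/h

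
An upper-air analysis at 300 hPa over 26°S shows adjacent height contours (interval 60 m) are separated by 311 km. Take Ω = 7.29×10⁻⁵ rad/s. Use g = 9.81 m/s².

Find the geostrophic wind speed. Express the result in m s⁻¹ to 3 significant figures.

29.6 m s⁻¹

Coriolis parameter at 26°S:
f = 2Ω sin φ = 2 × 7.29×10⁻⁵ × sin 26° = 6.39×10⁻⁵ s⁻¹
Height gradient: |∂Z/∂n| = 60 m / 311000 m = 1.93×10⁻⁴
On a pressure surface, geostrophic balance gives V_g = (g/f)|∂Z/∂n|:
V_g = 9.81 × 1.93×10⁻⁴ / 6.39×10⁻⁵ = 29.6 m/s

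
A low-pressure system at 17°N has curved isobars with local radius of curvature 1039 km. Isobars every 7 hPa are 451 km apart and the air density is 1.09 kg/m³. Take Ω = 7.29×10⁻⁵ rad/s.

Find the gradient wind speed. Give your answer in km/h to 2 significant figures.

Coriolis parameter at 17°N:
f = 2Ω sin φ = 2 × 7.29×10⁻⁵ × sin 17° = 4.26×10⁻⁵ s⁻¹
Pressure gradient: |∂P/∂n| = 700 Pa / 451000 m = 1.55×10⁻³ Pa/m
Geostrophic speed: V_g = |∂P/∂n|/(fρ) = 1.55×10⁻³/(4.26×10⁻⁵ × 1.09) = 33.4 m/s
Around a low, centrifugal force acts outward with Coriolis, so pressure-gradient force balances both:
(1/ρ)|∂P/∂n| = fV + V²/R  →  V² + fR·V − fR·V_g = 0
With fR = 4.26×10⁻⁵ × 1039×10³ m = 44.3 m/s:
V = [−fR + √((fR)² + 4 fR V_g)]/2 = [−44.3 + √(44.3² + 4×44.3×33.4)]/2 = 22.2 m/s
Subgeostrophic (V < V_g = 33.4 m/s), as expected around a low.
Converting: 22.2 m/s × 3.6 = 80 km/h

80 km/h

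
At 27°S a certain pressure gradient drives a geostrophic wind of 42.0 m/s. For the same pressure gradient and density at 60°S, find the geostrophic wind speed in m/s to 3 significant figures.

With the same pressure gradient and density, V_g ∝ 1/f ∝ 1/sin φ.
V₂ = V₁ · sin φ₁ / sin φ₂ = 42.0 × sin 27° / sin 60°
V₂ = 42.0 × 0.4540/0.8660 = 22.0 m/s

22.0 m/s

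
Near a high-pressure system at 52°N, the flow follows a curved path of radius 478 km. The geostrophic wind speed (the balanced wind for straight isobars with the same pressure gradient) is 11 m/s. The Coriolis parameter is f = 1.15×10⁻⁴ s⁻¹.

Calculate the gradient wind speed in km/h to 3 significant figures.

Around a high, pressure-gradient force acts outward with centrifugal, so Coriolis balances both:
fV = (1/ρ)|∂P/∂n| + V²/R  →  V² − fR·V + fR·V_g = 0
With fR = 1.15×10⁻⁴ × 478×10³ m = 55.0 m/s:
V = [fR − √((fR)² − 4 fR V_g)]/2 = [55.0 − √(55.0² − 4×55.0×11)]/2 = 15.2 m/s
Supergeostrophic (V > V_g = 11 m/s), as expected around a high.
Converting: 15.2 m/s × 3.6 = 54.7 km/h

54.7 km/h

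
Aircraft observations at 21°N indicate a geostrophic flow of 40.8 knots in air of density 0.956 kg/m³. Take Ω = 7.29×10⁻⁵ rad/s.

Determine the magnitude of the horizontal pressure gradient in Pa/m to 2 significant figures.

1.0×10⁻³ Pa/m

Coriolis parameter at 21°N:
f = 2Ω sin φ = 2 × 7.29×10⁻⁵ × sin 21° = 5.23×10⁻⁵ s⁻¹
Wind speed in SI: 40.8 knots = 21.0 m/s
Geostrophic balance rearranged: |∂P/∂n| = f ρ V_g
|∂P/∂n| = 5.23×10⁻⁵ × 0.956 × 21.0 = 1.05×10⁻³ Pa/m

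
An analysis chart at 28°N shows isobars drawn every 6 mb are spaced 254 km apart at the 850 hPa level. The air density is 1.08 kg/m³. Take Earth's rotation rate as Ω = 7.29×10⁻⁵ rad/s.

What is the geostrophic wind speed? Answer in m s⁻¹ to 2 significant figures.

32 m s⁻¹

Coriolis parameter at 28°N:
f = 2Ω sin φ = 2 × 7.29×10⁻⁵ × sin 28° = 6.84×10⁻⁵ s⁻¹
Pressure gradient: |∂P/∂n| = 600 Pa / 254000 m = 2.36×10⁻³ Pa/m
Geostrophic balance (pressure-gradient force = Coriolis force):
V_g = (1/(fρ)) |∂P/∂n| = 2.36×10⁻³ / (6.84×10⁻⁵ × 1.08) = 32.0 m/s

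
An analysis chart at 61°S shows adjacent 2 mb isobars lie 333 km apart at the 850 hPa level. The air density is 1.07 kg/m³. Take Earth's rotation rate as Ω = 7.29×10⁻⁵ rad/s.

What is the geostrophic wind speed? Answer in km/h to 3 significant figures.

15.8 km/h

Coriolis parameter at 61°S:
f = 2Ω sin φ = 2 × 7.29×10⁻⁵ × sin 61° = 1.28×10⁻⁴ s⁻¹
Pressure gradient: |∂P/∂n| = 200 Pa / 333000 m = 6.01×10⁻⁴ Pa/m
Geostrophic balance (pressure-gradient force = Coriolis force):
V_g = (1/(fρ)) |∂P/∂n| = 6.01×10⁻⁴ / (1.28×10⁻⁴ × 1.07) = 4.40 m/s
Converting: 4.40 m/s × 3.6 = 15.8 km/h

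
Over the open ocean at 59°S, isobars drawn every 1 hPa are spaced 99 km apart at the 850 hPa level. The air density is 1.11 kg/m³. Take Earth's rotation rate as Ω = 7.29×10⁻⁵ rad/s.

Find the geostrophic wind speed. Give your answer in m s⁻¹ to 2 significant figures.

Coriolis parameter at 59°S:
f = 2Ω sin φ = 2 × 7.29×10⁻⁵ × sin 59° = 1.25×10⁻⁴ s⁻¹
Pressure gradient: |∂P/∂n| = 100 Pa / 99000 m = 1.01×10⁻³ Pa/m
Geostrophic balance (pressure-gradient force = Coriolis force):
V_g = (1/(fρ)) |∂P/∂n| = 1.01×10⁻³ / (1.25×10⁻⁴ × 1.11) = 7.28 m/s

7.3 m s⁻¹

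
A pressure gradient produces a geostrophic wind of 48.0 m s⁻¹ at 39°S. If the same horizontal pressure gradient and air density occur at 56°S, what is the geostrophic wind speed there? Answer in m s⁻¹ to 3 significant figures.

36.4 m s⁻¹

With the same pressure gradient and density, V_g ∝ 1/f ∝ 1/sin φ.
V₂ = V₁ · sin φ₁ / sin φ₂ = 48.0 × sin 39° / sin 56°
V₂ = 48.0 × 0.6293/0.8290 = 36.4 m s⁻¹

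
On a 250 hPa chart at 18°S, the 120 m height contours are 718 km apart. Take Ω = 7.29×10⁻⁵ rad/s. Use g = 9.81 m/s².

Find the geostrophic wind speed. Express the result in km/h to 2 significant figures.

Coriolis parameter at 18°S:
f = 2Ω sin φ = 2 × 7.29×10⁻⁵ × sin 18° = 4.51×10⁻⁵ s⁻¹
Height gradient: |∂Z/∂n| = 120 m / 718000 m = 1.67×10⁻⁴
On a pressure surface, geostrophic balance gives V_g = (g/f)|∂Z/∂n|:
V_g = 9.81 × 1.67×10⁻⁴ / 4.51×10⁻⁵ = 36.4 m/s
Converting: 36.4 m/s × 3.6 = 130 km/h

130 km/h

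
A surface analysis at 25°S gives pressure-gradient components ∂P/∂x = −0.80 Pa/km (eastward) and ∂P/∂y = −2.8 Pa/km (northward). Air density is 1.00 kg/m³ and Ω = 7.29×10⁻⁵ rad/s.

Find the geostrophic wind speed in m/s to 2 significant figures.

Coriolis parameter at 25°S:
f = 2Ω sin φ = 2 × 7.29×10⁻⁵ × sin 25° = 6.16×10⁻⁵ s⁻¹
In the Southern Hemisphere f is negative: f = −6.16×10⁻⁵ s⁻¹.
Component geostrophic relations (x east, y north):
u_g = −(1/(fρ)) ∂P/∂y,  v_g = (1/(fρ)) ∂P/∂x
u_g = −(−2.8×10⁻³)/(−6.16×10⁻⁵ × 1.00) = −45.4 m/s;  v_g = (−0.80×10⁻³)/(−6.16×10⁻⁵ × 1.00) = 13.0 m/s
|V_g| = √(u_g² + v_g²) = 47.3 m/s

47 m/s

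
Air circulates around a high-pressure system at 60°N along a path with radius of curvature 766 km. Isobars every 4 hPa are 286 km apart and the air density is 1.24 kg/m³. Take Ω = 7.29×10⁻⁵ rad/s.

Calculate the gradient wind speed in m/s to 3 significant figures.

Coriolis parameter at 60°N:
f = 2Ω sin φ = 2 × 7.29×10⁻⁵ × sin 60° = 1.26×10⁻⁴ s⁻¹
Pressure gradient: |∂P/∂n| = 400 Pa / 286000 m = 1.40×10⁻³ Pa/m
Geostrophic speed: V_g = |∂P/∂n|/(fρ) = 1.40×10⁻³/(1.26×10⁻⁴ × 1.24) = 8.93 m/s
Around a high, pressure-gradient force acts outward with centrifugal, so Coriolis balances both:
fV = (1/ρ)|∂P/∂n| + V²/R  →  V² − fR·V + fR·V_g = 0
With fR = 1.26×10⁻⁴ × 766×10³ m = 96.7 m/s:
V = [fR − √((fR)² − 4 fR V_g)]/2 = [96.7 − √(96.7² − 4×96.7×8.93)]/2 = 9.96 m/s
Supergeostrophic (V > V_g = 8.93 m/s), as expected around a high.

9.96 m/s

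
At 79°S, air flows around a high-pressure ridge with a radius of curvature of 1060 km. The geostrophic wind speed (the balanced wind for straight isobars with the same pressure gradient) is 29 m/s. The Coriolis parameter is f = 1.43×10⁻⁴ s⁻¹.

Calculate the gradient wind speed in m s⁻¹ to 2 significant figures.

Around a high, pressure-gradient force acts outward with centrifugal, so Coriolis balances both:
fV = (1/ρ)|∂P/∂n| + V²/R  →  V² − fR·V + fR·V_g = 0
With fR = 1.43×10⁻⁴ × 1060×10³ m = 152 m/s:
V = [fR − √((fR)² − 4 fR V_g)]/2 = [152 − √(152² − 4×152×29)]/2 = 39.1 m/s
Supergeostrophic (V > V_g = 29 m/s), as expected around a high.

39 m s⁻¹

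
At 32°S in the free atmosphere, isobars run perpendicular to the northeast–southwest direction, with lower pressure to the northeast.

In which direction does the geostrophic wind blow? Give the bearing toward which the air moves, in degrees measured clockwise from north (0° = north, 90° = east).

The pressure-gradient force points toward the northeast (bearing 045°).
Geostrophic balance: in the Southern Hemisphere the Coriolis force deflects motion to the left, so the geostrophic wind blows 90° to the left of the pressure-gradient force (low pressure on the right).
Rotating 045° by 90° counterclockwise gives 315° — the wind blows toward the northwest.

315°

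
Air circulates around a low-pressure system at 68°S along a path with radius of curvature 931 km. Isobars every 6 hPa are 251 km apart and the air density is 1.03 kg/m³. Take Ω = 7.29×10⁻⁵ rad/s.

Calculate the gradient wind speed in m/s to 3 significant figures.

15.3 m/s

Coriolis parameter at 68°S:
f = 2Ω sin φ = 2 × 7.29×10⁻⁵ × sin 68° = 1.35×10⁻⁴ s⁻¹
Pressure gradient: |∂P/∂n| = 600 Pa / 251000 m = 2.39×10⁻³ Pa/m
Geostrophic speed: V_g = |∂P/∂n|/(fρ) = 2.39×10⁻³/(1.35×10⁻⁴ × 1.03) = 17.2 m/s
Around a low, centrifugal force acts outward with Coriolis, so pressure-gradient force balances both:
(1/ρ)|∂P/∂n| = fV + V²/R  →  V² + fR·V − fR·V_g = 0
With fR = 1.35×10⁻⁴ × 931×10³ m = 126 m/s:
V = [−fR + √((fR)² + 4 fR V_g)]/2 = [−126 + √(126² + 4×126×17.2)]/2 = 15.3 m/s
Subgeostrophic (V < V_g = 17.2 m/s), as expected around a low.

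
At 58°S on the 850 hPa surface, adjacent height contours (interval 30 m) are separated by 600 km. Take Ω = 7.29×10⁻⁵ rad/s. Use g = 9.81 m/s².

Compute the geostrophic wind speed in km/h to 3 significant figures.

14.3 km/h

Coriolis parameter at 58°S:
f = 2Ω sin φ = 2 × 7.29×10⁻⁵ × sin 58° = 1.24×10⁻⁴ s⁻¹
Height gradient: |∂Z/∂n| = 30 m / 600000 m = 5.00×10⁻⁵
On a pressure surface, geostrophic balance gives V_g = (g/f)|∂Z/∂n|:
V_g = 9.81 × 5.00×10⁻⁵ / 1.24×10⁻⁴ = 3.97 m/s
Converting: 3.97 m/s × 3.6 = 14.3 km/h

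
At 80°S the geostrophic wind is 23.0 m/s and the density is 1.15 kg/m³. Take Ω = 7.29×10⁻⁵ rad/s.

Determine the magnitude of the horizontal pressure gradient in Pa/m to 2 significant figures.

Coriolis parameter at 80°S:
f = 2Ω sin φ = 2 × 7.29×10⁻⁵ × sin 80° = 1.44×10⁻⁴ s⁻¹
Geostrophic balance rearranged: |∂P/∂n| = f ρ V_g
|∂P/∂n| = 1.44×10⁻⁴ × 1.15 × 23.0 = 3.80×10⁻³ Pa/m

3.8×10⁻³ Pa/m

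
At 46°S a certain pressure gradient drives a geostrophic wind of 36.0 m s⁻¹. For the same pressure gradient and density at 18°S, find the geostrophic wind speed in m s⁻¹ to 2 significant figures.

With the same pressure gradient and density, V_g ∝ 1/f ∝ 1/sin φ.
V₂ = V₁ · sin φ₁ / sin φ₂ = 36.0 × sin 46° / sin 18°
V₂ = 36.0 × 0.7193/0.3090 = 84 m s⁻¹

84 m s⁻¹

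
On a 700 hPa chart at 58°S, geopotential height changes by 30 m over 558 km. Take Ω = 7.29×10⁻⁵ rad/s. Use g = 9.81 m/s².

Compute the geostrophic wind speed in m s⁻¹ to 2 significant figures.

4.3 m s⁻¹

Coriolis parameter at 58°S:
f = 2Ω sin φ = 2 × 7.29×10⁻⁵ × sin 58° = 1.24×10⁻⁴ s⁻¹
Height gradient: |∂Z/∂n| = 30 m / 558000 m = 5.38×10⁻⁵
On a pressure surface, geostrophic balance gives V_g = (g/f)|∂Z/∂n|:
V_g = 9.81 × 5.38×10⁻⁵ / 1.24×10⁻⁴ = 4.27 m/s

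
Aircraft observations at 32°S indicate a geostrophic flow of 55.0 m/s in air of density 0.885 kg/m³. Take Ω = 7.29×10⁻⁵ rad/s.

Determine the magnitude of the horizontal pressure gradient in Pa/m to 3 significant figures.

3.76×10⁻³ Pa/m

Coriolis parameter at 32°S:
f = 2Ω sin φ = 2 × 7.29×10⁻⁵ × sin 32° = 7.73×10⁻⁵ s⁻¹
Geostrophic balance rearranged: |∂P/∂n| = f ρ V_g
|∂P/∂n| = 7.73×10⁻⁵ × 0.885 × 55.0 = 3.76×10⁻³ Pa/m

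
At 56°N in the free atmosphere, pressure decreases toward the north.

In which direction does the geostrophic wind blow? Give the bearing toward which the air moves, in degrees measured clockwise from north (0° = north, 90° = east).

The pressure-gradient force points toward the north (bearing 000°).
Geostrophic balance: in the Northern Hemisphere the Coriolis force deflects motion to the right, so the geostrophic wind blows 90° to the right of the pressure-gradient force (low pressure on the left).
Rotating 000° by 90° clockwise gives 090° — the wind blows toward the east.

090°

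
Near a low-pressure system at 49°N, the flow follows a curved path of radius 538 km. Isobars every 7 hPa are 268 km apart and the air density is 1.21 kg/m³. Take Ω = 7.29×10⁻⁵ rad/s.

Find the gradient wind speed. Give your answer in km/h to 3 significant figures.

Coriolis parameter at 49°N:
f = 2Ω sin φ = 2 × 7.29×10⁻⁵ × sin 49° = 1.10×10⁻⁴ s⁻¹
Pressure gradient: |∂P/∂n| = 700 Pa / 268000 m = 2.61×10⁻³ Pa/m
Geostrophic speed: V_g = |∂P/∂n|/(fρ) = 2.61×10⁻³/(1.10×10⁻⁴ × 1.21) = 19.6 m/s
Around a low, centrifugal force acts outward with Coriolis, so pressure-gradient force balances both:
(1/ρ)|∂P/∂n| = fV + V²/R  →  V² + fR·V − fR·V_g = 0
With fR = 1.10×10⁻⁴ × 538×10³ m = 59.2 m/s:
V = [−fR + √((fR)² + 4 fR V_g)]/2 = [−59.2 + √(59.2² + 4×59.2×19.6)]/2 = 15.5 m/s
Subgeostrophic (V < V_g = 19.6 m/s), as expected around a low.
Converting: 15.5 m/s × 3.6 = 55.9 km/h

55.9 km/h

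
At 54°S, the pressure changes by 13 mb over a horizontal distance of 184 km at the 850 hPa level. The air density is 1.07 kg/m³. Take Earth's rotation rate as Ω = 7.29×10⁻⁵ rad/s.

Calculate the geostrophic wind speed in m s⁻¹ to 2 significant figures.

Coriolis parameter at 54°S:
f = 2Ω sin φ = 2 × 7.29×10⁻⁵ × sin 54° = 1.18×10⁻⁴ s⁻¹
Pressure gradient: |∂P/∂n| = 1300 Pa / 184000 m = 7.07×10⁻³ Pa/m
Geostrophic balance (pressure-gradient force = Coriolis force):
V_g = (1/(fρ)) |∂P/∂n| = 7.07×10⁻³ / (1.18×10⁻⁴ × 1.07) = 56.0 m/s

56 m s⁻¹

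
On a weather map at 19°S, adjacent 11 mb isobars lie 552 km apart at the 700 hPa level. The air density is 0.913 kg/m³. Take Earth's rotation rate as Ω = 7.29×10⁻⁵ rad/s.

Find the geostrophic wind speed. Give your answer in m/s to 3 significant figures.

Coriolis parameter at 19°S:
f = 2Ω sin φ = 2 × 7.29×10⁻⁵ × sin 19° = 4.75×10⁻⁵ s⁻¹
Pressure gradient: |∂P/∂n| = 1100 Pa / 552000 m = 1.99×10⁻³ Pa/m
Geostrophic balance (pressure-gradient force = Coriolis force):
V_g = (1/(fρ)) |∂P/∂n| = 1.99×10⁻³ / (4.75×10⁻⁵ × 0.913) = 46.0 m/s

46.0 m/s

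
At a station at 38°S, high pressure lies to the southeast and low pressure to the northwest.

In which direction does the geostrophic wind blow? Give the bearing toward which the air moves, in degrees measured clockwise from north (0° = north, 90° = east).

225°

The pressure-gradient force points toward the northwest (bearing 315°).
Geostrophic balance: in the Southern Hemisphere the Coriolis force deflects motion to the left, so the geostrophic wind blows 90° to the left of the pressure-gradient force (low pressure on the right).
Rotating 315° by 90° counterclockwise gives 225° — the wind blows toward the southwest.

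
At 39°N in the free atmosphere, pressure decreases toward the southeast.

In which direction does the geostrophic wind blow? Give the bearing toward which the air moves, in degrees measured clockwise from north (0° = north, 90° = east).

The pressure-gradient force points toward the southeast (bearing 135°).
Geostrophic balance: in the Northern Hemisphere the Coriolis force deflects motion to the right, so the geostrophic wind blows 90° to the right of the pressure-gradient force (low pressure on the left).
Rotating 135° by 90° clockwise gives 225° — the wind blows toward the southwest.

225°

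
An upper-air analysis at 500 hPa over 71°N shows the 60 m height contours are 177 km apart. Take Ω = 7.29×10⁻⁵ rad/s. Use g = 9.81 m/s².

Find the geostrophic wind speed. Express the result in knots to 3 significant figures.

Coriolis parameter at 71°N:
f = 2Ω sin φ = 2 × 7.29×10⁻⁵ × sin 71° = 1.38×10⁻⁴ s⁻¹
Height gradient: |∂Z/∂n| = 60 m / 177000 m = 3.39×10⁻⁴
On a pressure surface, geostrophic balance gives V_g = (g/f)|∂Z/∂n|:
V_g = 9.81 × 3.39×10⁻⁴ / 1.38×10⁻⁴ = 24.1 m/s
Converting: 24.1 m/s × 1.944 = 46.9 knots

46.9 knots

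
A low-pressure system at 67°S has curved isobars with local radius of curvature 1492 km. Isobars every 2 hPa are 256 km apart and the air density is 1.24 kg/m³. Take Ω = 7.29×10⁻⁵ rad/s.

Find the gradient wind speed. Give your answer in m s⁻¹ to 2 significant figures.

4.6 m s⁻¹

Coriolis parameter at 67°S:
f = 2Ω sin φ = 2 × 7.29×10⁻⁵ × sin 67° = 1.34×10⁻⁴ s⁻¹
Pressure gradient: |∂P/∂n| = 200 Pa / 256000 m = 7.81×10⁻⁴ Pa/m
Geostrophic speed: V_g = |∂P/∂n|/(fρ) = 7.81×10⁻⁴/(1.34×10⁻⁴ × 1.24) = 4.69 m/s
Around a low, centrifugal force acts outward with Coriolis, so pressure-gradient force balances both:
(1/ρ)|∂P/∂n| = fV + V²/R  →  V² + fR·V − fR·V_g = 0
With fR = 1.34×10⁻⁴ × 1492×10³ m = 200 m/s:
V = [−fR + √((fR)² + 4 fR V_g)]/2 = [−200 + √(200² + 4×200×4.69)]/2 = 4.59 m/s
Subgeostrophic (V < V_g = 4.69 m/s), as expected around a low.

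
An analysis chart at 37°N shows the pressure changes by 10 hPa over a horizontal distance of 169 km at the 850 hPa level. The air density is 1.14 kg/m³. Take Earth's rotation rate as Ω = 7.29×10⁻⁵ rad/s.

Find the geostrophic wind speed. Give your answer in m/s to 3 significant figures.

59.2 m/s

Coriolis parameter at 37°N:
f = 2Ω sin φ = 2 × 7.29×10⁻⁵ × sin 37° = 8.77×10⁻⁵ s⁻¹
Pressure gradient: |∂P/∂n| = 1000 Pa / 169000 m = 5.92×10⁻³ Pa/m
Geostrophic balance (pressure-gradient force = Coriolis force):
V_g = (1/(fρ)) |∂P/∂n| = 5.92×10⁻³ / (8.77×10⁻⁵ × 1.14) = 59.2 m/s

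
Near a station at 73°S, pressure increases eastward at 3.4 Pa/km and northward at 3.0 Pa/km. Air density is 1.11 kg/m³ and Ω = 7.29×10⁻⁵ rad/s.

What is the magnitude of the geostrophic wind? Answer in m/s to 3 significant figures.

Coriolis parameter at 73°S:
f = 2Ω sin φ = 2 × 7.29×10⁻⁵ × sin 73° = 1.39×10⁻⁴ s⁻¹
In the Southern Hemisphere f is negative: f = −1.39×10⁻⁴ s⁻¹.
Component geostrophic relations (x east, y north):
u_g = −(1/(fρ)) ∂P/∂y,  v_g = (1/(fρ)) ∂P/∂x
u_g = −(3.0×10⁻³)/(−1.39×10⁻⁴ × 1.11) = 19.4 m/s;  v_g = (3.4×10⁻³)/(−1.39×10⁻⁴ × 1.11) = −22.0 m/s
|V_g| = √(u_g² + v_g²) = 29.3 m/s

29.3 m/s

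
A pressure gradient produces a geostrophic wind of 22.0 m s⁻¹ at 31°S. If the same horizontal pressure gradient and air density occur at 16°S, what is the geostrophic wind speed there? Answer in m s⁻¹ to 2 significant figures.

With the same pressure gradient and density, V_g ∝ 1/f ∝ 1/sin φ.
V₂ = V₁ · sin φ₁ / sin φ₂ = 22.0 × sin 31° / sin 16°
V₂ = 22.0 × 0.5150/0.2756 = 41 m s⁻¹

41 m s⁻¹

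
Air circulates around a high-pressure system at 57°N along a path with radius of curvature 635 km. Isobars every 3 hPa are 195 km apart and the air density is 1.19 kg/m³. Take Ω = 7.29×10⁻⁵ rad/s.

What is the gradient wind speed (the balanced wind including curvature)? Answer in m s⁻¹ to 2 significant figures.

13 m s⁻¹

Coriolis parameter at 57°N:
f = 2Ω sin φ = 2 × 7.29×10⁻⁵ × sin 57° = 1.22×10⁻⁴ s⁻¹
Pressure gradient: |∂P/∂n| = 300 Pa / 195000 m = 1.54×10⁻³ Pa/m
Geostrophic speed: V_g = |∂P/∂n|/(fρ) = 1.54×10⁻³/(1.22×10⁻⁴ × 1.19) = 10.6 m/s
Around a high, pressure-gradient force acts outward with centrifugal, so Coriolis balances both:
fV = (1/ρ)|∂P/∂n| + V²/R  →  V² − fR·V + fR·V_g = 0
With fR = 1.22×10⁻⁴ × 635×10³ m = 77.6 m/s:
V = [fR − √((fR)² − 4 fR V_g)]/2 = [77.6 − √(77.6² − 4×77.6×10.6)]/2 = 12.6 m/s
Supergeostrophic (V > V_g = 10.6 m/s), as expected around a high.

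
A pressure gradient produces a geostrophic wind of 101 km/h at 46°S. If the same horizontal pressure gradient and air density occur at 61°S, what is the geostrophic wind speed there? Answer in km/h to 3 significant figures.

83.1 km/h

With the same pressure gradient and density, V_g ∝ 1/f ∝ 1/sin φ.
V₂ = V₁ · sin φ₁ / sin φ₂ = 101 × sin 46° / sin 61°
V₂ = 101 × 0.7193/0.8746 = 83.1 km/h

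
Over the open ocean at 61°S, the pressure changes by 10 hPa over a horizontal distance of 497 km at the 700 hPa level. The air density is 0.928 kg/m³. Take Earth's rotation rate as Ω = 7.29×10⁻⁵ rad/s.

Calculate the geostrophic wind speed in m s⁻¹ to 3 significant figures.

Coriolis parameter at 61°S:
f = 2Ω sin φ = 2 × 7.29×10⁻⁵ × sin 61° = 1.28×10⁻⁴ s⁻¹
Pressure gradient: |∂P/∂n| = 1000 Pa / 497000 m = 2.01×10⁻³ Pa/m
Geostrophic balance (pressure-gradient force = Coriolis force):
V_g = (1/(fρ)) |∂P/∂n| = 2.01×10⁻³ / (1.28×10⁻⁴ × 0.928) = 17.0 m/s

17.0 m s⁻¹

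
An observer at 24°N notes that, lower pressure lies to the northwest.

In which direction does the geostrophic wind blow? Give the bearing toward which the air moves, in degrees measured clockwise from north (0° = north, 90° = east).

045°

The pressure-gradient force points toward the northwest (bearing 315°).
Geostrophic balance: in the Northern Hemisphere the Coriolis force deflects motion to the right, so the geostrophic wind blows 90° to the right of the pressure-gradient force (low pressure on the left).
Rotating 315° by 90° clockwise gives 045° — the wind blows toward the northeast.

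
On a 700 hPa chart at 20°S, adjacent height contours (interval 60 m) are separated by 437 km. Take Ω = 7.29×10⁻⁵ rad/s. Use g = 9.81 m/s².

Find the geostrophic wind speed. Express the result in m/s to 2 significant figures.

27 m/s

Coriolis parameter at 20°S:
f = 2Ω sin φ = 2 × 7.29×10⁻⁵ × sin 20° = 4.99×10⁻⁵ s⁻¹
Height gradient: |∂Z/∂n| = 60 m / 437000 m = 1.37×10⁻⁴
On a pressure surface, geostrophic balance gives V_g = (g/f)|∂Z/∂n|:
V_g = 9.81 × 1.37×10⁻⁴ / 4.99×10⁻⁵ = 27.0 m/s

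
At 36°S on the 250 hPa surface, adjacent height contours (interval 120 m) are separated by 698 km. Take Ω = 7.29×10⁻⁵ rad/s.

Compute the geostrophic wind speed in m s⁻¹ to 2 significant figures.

20 m s⁻¹

Coriolis parameter at 36°S:
f = 2Ω sin φ = 2 × 7.29×10⁻⁵ × sin 36° = 8.57×10⁻⁵ s⁻¹
Height gradient: |∂Z/∂n| = 120 m / 698000 m = 1.72×10⁻⁴
On a pressure surface, geostrophic balance gives V_g = (g/f)|∂Z/∂n|:
V_g = 9.81 × 1.72×10⁻⁴ / 8.57×10⁻⁵ = 19.7 m/s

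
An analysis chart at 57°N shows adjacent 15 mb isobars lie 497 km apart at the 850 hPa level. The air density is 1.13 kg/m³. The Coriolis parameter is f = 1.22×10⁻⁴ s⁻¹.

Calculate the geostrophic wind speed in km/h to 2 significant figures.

Pressure gradient: |∂P/∂n| = 1500 Pa / 497000 m = 3.02×10⁻³ Pa/m
Geostrophic balance (pressure-gradient force = Coriolis force):
V_g = (1/(fρ)) |∂P/∂n| = 3.02×10⁻³ / (1.22×10⁻⁴ × 1.13) = 21.9 m/s
Converting: 21.9 m/s × 3.6 = 79 km/h

79 km/h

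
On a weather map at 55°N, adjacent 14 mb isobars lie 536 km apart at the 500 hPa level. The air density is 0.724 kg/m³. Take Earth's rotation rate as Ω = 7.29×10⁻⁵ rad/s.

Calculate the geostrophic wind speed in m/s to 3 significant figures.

Coriolis parameter at 55°N:
f = 2Ω sin φ = 2 × 7.29×10⁻⁵ × sin 55° = 1.19×10⁻⁴ s⁻¹
Pressure gradient: |∂P/∂n| = 1400 Pa / 536000 m = 2.61×10⁻³ Pa/m
Geostrophic balance (pressure-gradient force = Coriolis force):
V_g = (1/(fρ)) |∂P/∂n| = 2.61×10⁻³ / (1.19×10⁻⁴ × 0.724) = 30.2 m/s

30.2 m/s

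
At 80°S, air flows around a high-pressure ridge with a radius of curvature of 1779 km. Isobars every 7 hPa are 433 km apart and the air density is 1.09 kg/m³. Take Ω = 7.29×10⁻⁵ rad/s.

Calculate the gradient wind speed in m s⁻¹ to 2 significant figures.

Coriolis parameter at 80°S:
f = 2Ω sin φ = 2 × 7.29×10⁻⁵ × sin 80° = 1.44×10⁻⁴ s⁻¹
Pressure gradient: |∂P/∂n| = 700 Pa / 433000 m = 1.62×10⁻³ Pa/m
Geostrophic speed: V_g = |∂P/∂n|/(fρ) = 1.62×10⁻³/(1.44×10⁻⁴ × 1.09) = 10.3 m/s
Around a high, pressure-gradient force acts outward with centrifugal, so Coriolis balances both:
fV = (1/ρ)|∂P/∂n| + V²/R  →  V² − fR·V + fR·V_g = 0
With fR = 1.44×10⁻⁴ × 1779×10³ m = 255 m/s:
V = [fR − √((fR)² − 4 fR V_g)]/2 = [255 − √(255² − 4×255×10.3)]/2 = 10.8 m/s
Supergeostrophic (V > V_g = 10.3 m/s), as expected around a high.

11 m s⁻¹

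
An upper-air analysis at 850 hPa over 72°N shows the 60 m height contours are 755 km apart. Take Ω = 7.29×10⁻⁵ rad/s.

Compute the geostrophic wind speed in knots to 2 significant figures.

Coriolis parameter at 72°N:
f = 2Ω sin φ = 2 × 7.29×10⁻⁵ × sin 72° = 1.39×10⁻⁴ s⁻¹
Height gradient: |∂Z/∂n| = 60 m / 755000 m = 7.95×10⁻⁵
On a pressure surface, geostrophic balance gives V_g = (g/f)|∂Z/∂n|:
V_g = 9.81 × 7.95×10⁻⁵ / 1.39×10⁻⁴ = 5.62 m/s
Converting: 5.62 m/s × 1.944 = 11 knots

11 knots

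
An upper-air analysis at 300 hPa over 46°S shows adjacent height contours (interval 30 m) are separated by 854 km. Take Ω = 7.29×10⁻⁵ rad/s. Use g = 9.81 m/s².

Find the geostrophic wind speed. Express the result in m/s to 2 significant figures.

3.3 m/s

Coriolis parameter at 46°S:
f = 2Ω sin φ = 2 × 7.29×10⁻⁵ × sin 46° = 1.05×10⁻⁴ s⁻¹
Height gradient: |∂Z/∂n| = 30 m / 854000 m = 3.51×10⁻⁵
On a pressure surface, geostrophic balance gives V_g = (g/f)|∂Z/∂n|:
V_g = 9.81 × 3.51×10⁻⁵ / 1.05×10⁻⁴ = 3.29 m/s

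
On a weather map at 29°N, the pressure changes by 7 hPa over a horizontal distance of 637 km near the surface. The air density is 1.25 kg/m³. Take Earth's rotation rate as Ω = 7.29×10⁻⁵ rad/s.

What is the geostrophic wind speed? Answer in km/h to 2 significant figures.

45 km/h

Coriolis parameter at 29°N:
f = 2Ω sin φ = 2 × 7.29×10⁻⁵ × sin 29° = 7.07×10⁻⁵ s⁻¹
Pressure gradient: |∂P/∂n| = 700 Pa / 637000 m = 1.10×10⁻³ Pa/m
Geostrophic balance (pressure-gradient force = Coriolis force):
V_g = (1/(fρ)) |∂P/∂n| = 1.10×10⁻³ / (7.07×10⁻⁵ × 1.25) = 12.4 m/s
Converting: 12.4 m/s × 3.6 = 45 km/h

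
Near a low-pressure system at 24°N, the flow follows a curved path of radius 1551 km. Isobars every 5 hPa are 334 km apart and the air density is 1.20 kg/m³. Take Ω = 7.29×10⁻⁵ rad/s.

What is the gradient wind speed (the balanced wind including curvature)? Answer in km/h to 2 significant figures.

Coriolis parameter at 24°N:
f = 2Ω sin φ = 2 × 7.29×10⁻⁵ × sin 24° = 5.93×10⁻⁵ s⁻¹
Pressure gradient: |∂P/∂n| = 500 Pa / 334000 m = 1.50×10⁻³ Pa/m
Geostrophic speed: V_g = |∂P/∂n|/(fρ) = 1.50×10⁻³/(5.93×10⁻⁵ × 1.20) = 21.0 m/s
Around a low, centrifugal force acts outward with Coriolis, so pressure-gradient force balances both:
(1/ρ)|∂P/∂n| = fV + V²/R  →  V² + fR·V − fR·V_g = 0
With fR = 5.93×10⁻⁵ × 1551×10³ m = 92.0 m/s:
V = [−fR + √((fR)² + 4 fR V_g)]/2 = [−92.0 + √(92.0² + 4×92.0×21)]/2 = 17.6 m/s
Subgeostrophic (V < V_g = 21 m/s), as expected around a low.
Converting: 17.6 m/s × 3.6 = 64 km/h

64 km/h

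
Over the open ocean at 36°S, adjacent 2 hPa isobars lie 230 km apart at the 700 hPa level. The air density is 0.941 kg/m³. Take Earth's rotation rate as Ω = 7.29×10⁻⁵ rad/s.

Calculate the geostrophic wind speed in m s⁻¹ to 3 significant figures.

Coriolis parameter at 36°S:
f = 2Ω sin φ = 2 × 7.29×10⁻⁵ × sin 36° = 8.57×10⁻⁵ s⁻¹
Pressure gradient: |∂P/∂n| = 200 Pa / 230000 m = 8.70×10⁻⁴ Pa/m
Geostrophic balance (pressure-gradient force = Coriolis force):
V_g = (1/(fρ)) |∂P/∂n| = 8.70×10⁻⁴ / (8.57×10⁻⁵ × 0.941) = 10.8 m/s

10.8 m s⁻¹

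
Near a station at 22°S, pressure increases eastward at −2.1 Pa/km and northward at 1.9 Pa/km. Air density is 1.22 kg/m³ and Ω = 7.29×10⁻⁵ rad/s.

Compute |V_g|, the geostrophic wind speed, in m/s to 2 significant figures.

Coriolis parameter at 22°S:
f = 2Ω sin φ = 2 × 7.29×10⁻⁵ × sin 22° = 5.46×10⁻⁵ s⁻¹
In the Southern Hemisphere f is negative: f = −5.46×10⁻⁵ s⁻¹.
Component geostrophic relations (x east, y north):
u_g = −(1/(fρ)) ∂P/∂y,  v_g = (1/(fρ)) ∂P/∂x
u_g = −(1.9×10⁻³)/(−5.46×10⁻⁵ × 1.22) = 28.5 m/s;  v_g = (−2.1×10⁻³)/(−5.46×10⁻⁵ × 1.22) = 31.5 m/s
|V_g| = √(u_g² + v_g²) = 42.5 m/s

43 m/s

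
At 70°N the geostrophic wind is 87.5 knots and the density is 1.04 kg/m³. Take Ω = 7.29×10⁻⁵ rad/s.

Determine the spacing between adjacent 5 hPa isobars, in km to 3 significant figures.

78.0 km

Coriolis parameter at 70°N:
f = 2Ω sin φ = 2 × 7.29×10⁻⁵ × sin 70° = 1.37×10⁻⁴ s⁻¹
Wind speed in SI: 87.5 knots = 45.0 m/s
Geostrophic balance rearranged: |∂P/∂n| = f ρ V_g
|∂P/∂n| = 1.37×10⁻⁴ × 1.04 × 45.0 = 6.41×10⁻³ Pa/m
Isobar spacing: Δn = ΔP/|∂P/∂n| = 500 Pa / 6.41×10⁻³ Pa/m = 77956 m ≈ 78.0 km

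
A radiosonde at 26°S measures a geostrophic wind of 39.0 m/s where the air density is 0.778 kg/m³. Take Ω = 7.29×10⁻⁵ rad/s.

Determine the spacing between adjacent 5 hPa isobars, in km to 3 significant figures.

258 km

Coriolis parameter at 26°S:
f = 2Ω sin φ = 2 × 7.29×10⁻⁵ × sin 26° = 6.39×10⁻⁵ s⁻¹
Geostrophic balance rearranged: |∂P/∂n| = f ρ V_g
|∂P/∂n| = 6.39×10⁻⁵ × 0.778 × 39.0 = 1.94×10⁻³ Pa/m
Isobar spacing: Δn = ΔP/|∂P/∂n| = 500 Pa / 1.94×10⁻³ Pa/m = 257826 m ≈ 258 km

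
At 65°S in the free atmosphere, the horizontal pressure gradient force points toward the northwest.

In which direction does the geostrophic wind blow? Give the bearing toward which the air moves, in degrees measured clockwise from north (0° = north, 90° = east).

The pressure-gradient force points toward the northwest (bearing 315°).
Geostrophic balance: in the Southern Hemisphere the Coriolis force deflects motion to the left, so the geostrophic wind blows 90° to the left of the pressure-gradient force (low pressure on the right).
Rotating 315° by 90° counterclockwise gives 225° — the wind blows toward the southwest.

225°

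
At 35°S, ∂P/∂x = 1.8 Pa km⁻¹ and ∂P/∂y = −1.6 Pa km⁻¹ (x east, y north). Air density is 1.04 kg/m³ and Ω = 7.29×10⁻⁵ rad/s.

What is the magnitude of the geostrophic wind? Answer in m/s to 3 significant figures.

27.7 m/s

Coriolis parameter at 35°S:
f = 2Ω sin φ = 2 × 7.29×10⁻⁵ × sin 35° = 8.36×10⁻⁵ s⁻¹
In the Southern Hemisphere f is negative: f = −8.36×10⁻⁵ s⁻¹.
Component geostrophic relations (x east, y north):
u_g = −(1/(fρ)) ∂P/∂y,  v_g = (1/(fρ)) ∂P/∂x
u_g = −(−1.6×10⁻³)/(−8.36×10⁻⁵ × 1.04) = −18.4 m/s;  v_g = (1.8×10⁻³)/(−8.36×10⁻⁵ × 1.04) = −20.7 m/s
|V_g| = √(u_g² + v_g²) = 27.7 m/s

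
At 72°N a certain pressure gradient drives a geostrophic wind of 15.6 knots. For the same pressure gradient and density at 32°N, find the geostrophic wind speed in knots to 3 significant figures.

With the same pressure gradient and density, V_g ∝ 1/f ∝ 1/sin φ.
V₂ = V₁ · sin φ₁ / sin φ₂ = 15.6 × sin 72° / sin 32°
V₂ = 15.6 × 0.9511/0.5299 = 28.0 knots

28.0 knots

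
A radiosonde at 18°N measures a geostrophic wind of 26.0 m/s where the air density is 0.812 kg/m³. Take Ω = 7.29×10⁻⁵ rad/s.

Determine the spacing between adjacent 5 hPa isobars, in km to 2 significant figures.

Coriolis parameter at 18°N:
f = 2Ω sin φ = 2 × 7.29×10⁻⁵ × sin 18° = 4.51×10⁻⁵ s⁻¹
Geostrophic balance rearranged: |∂P/∂n| = f ρ V_g
|∂P/∂n| = 4.51×10⁻⁵ × 0.812 × 26.0 = 9.51×10⁻⁴ Pa/m
Isobar spacing: Δn = ΔP/|∂P/∂n| = 500 Pa / 9.51×10⁻⁴ Pa/m = 525655 m ≈ 530 km

530 km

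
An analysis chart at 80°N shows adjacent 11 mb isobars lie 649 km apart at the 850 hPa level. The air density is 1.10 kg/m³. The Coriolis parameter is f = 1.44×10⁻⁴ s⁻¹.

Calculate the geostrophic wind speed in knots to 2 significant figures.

Pressure gradient: |∂P/∂n| = 1100 Pa / 649000 m = 1.69×10⁻³ Pa/m
Geostrophic balance (pressure-gradient force = Coriolis force):
V_g = (1/(fρ)) |∂P/∂n| = 1.69×10⁻³ / (1.44×10⁻⁴ × 1.10) = 10.7 m/s
Converting: 10.7 m/s × 1.944 = 21 knots

21 knots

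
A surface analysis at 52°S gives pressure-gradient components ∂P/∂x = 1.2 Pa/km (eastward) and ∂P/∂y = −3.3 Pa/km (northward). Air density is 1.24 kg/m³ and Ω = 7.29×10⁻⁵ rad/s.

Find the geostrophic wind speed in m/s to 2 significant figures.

Coriolis parameter at 52°S:
f = 2Ω sin φ = 2 × 7.29×10⁻⁵ × sin 52° = 1.15×10⁻⁴ s⁻¹
In the Southern Hemisphere f is negative: f = −1.15×10⁻⁴ s⁻¹.
Component geostrophic relations (x east, y north):
u_g = −(1/(fρ)) ∂P/∂y,  v_g = (1/(fρ)) ∂P/∂x
u_g = −(−3.3×10⁻³)/(−1.15×10⁻⁴ × 1.24) = −23.2 m/s;  v_g = (1.2×10⁻³)/(−1.15×10⁻⁴ × 1.24) = −8.42 m/s
|V_g| = √(u_g² + v_g²) = 24.6 m/s

25 m/s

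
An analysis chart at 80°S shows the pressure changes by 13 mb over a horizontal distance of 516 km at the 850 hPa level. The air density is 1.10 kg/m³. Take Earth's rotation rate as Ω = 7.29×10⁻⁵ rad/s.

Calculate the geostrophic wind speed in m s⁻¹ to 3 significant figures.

Coriolis parameter at 80°S:
f = 2Ω sin φ = 2 × 7.29×10⁻⁵ × sin 80° = 1.44×10⁻⁴ s⁻¹
Pressure gradient: |∂P/∂n| = 1300 Pa / 516000 m = 2.52×10⁻³ Pa/m
Geostrophic balance (pressure-gradient force = Coriolis force):
V_g = (1/(fρ)) |∂P/∂n| = 2.52×10⁻³ / (1.44×10⁻⁴ × 1.10) = 16.0 m/s

16.0 m s⁻¹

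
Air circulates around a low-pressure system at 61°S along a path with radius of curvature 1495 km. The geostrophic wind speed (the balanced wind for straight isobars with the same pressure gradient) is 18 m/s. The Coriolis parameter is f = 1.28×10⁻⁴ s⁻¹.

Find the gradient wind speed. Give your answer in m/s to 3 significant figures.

16.6 m/s

Around a low, centrifugal force acts outward with Coriolis, so pressure-gradient force balances both:
(1/ρ)|∂P/∂n| = fV + V²/R  →  V² + fR·V − fR·V_g = 0
With fR = 1.28×10⁻⁴ × 1495×10³ m = 191 m/s:
V = [−fR + √((fR)² + 4 fR V_g)]/2 = [−191 + √(191² + 4×191×18)]/2 = 16.6 m/s
Subgeostrophic (V < V_g = 18 m/s), as expected around a low.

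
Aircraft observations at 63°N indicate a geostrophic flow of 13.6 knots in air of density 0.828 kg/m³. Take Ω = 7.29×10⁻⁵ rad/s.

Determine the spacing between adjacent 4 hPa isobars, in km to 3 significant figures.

532 km

Coriolis parameter at 63°N:
f = 2Ω sin φ = 2 × 7.29×10⁻⁵ × sin 63° = 1.30×10⁻⁴ s⁻¹
Wind speed in SI: 13.6 knots = 7.00 m/s
Geostrophic balance rearranged: |∂P/∂n| = f ρ V_g
|∂P/∂n| = 1.30×10⁻⁴ × 0.828 × 7.00 = 7.53×10⁻⁴ Pa/m
Isobar spacing: Δn = ΔP/|∂P/∂n| = 400 Pa / 7.53×10⁻⁴ Pa/m = 531513 m ≈ 532 km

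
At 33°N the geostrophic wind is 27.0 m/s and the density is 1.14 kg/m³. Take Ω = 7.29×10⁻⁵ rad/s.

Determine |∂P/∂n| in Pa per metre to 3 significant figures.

Coriolis parameter at 33°N:
f = 2Ω sin φ = 2 × 7.29×10⁻⁵ × sin 33° = 7.94×10⁻⁵ s⁻¹
Geostrophic balance rearranged: |∂P/∂n| = f ρ V_g
|∂P/∂n| = 7.94×10⁻⁵ × 1.14 × 27.0 = 2.44×10⁻³ Pa/m

2.44×10⁻³ Pa/m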